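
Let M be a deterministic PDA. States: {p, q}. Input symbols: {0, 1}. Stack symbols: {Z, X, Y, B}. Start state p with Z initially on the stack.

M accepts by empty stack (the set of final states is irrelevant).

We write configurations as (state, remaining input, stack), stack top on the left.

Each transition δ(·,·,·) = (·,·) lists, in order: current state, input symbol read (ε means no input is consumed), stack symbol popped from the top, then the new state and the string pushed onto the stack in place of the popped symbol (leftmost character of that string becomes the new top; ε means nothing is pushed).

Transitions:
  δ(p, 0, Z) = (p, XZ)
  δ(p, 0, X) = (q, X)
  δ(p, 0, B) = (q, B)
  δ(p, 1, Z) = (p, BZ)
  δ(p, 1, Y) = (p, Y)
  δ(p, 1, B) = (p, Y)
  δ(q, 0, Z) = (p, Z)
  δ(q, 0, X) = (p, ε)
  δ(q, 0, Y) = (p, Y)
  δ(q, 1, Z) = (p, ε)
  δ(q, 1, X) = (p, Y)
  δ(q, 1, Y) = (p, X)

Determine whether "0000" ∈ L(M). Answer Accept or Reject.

Reject

(p, 0000, Z)
  read 0, top Z: go to p, push XZ → (p, 000, XZ)
  read 0, top X: go to q, push X → (q, 00, XZ)
  read 0, top X: go to p, push ε → (p, 0, Z)
  read 0, top Z: go to p, push XZ → (p, ε, XZ)
All input consumed; stack is XZ, not empty, and no further ε-move applies.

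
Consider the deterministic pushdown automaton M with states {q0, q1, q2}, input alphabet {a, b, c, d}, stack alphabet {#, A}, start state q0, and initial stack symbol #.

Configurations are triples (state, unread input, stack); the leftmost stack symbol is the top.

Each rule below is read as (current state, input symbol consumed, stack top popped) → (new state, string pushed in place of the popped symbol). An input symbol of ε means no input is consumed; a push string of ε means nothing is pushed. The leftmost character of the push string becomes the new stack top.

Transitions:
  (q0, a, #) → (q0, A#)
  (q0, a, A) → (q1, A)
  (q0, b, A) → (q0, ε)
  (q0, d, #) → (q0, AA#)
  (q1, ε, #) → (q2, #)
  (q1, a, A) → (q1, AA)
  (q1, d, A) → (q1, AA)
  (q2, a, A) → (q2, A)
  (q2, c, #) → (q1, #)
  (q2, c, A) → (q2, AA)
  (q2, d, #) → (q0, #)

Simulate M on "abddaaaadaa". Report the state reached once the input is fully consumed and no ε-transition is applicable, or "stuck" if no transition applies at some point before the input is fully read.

(q0, abddaaaadaa, #)
  read a, top #: go to q0, push A# → (q0, bddaaaadaa, A#)
  read b, top A: go to q0, push ε → (q0, ddaaaadaa, #)
  read d, top #: go to q0, push AA# → (q0, daaaadaa, AA#)
No transition for (q0, d, top A); M blocks with input daaaadaa remaining.

stuck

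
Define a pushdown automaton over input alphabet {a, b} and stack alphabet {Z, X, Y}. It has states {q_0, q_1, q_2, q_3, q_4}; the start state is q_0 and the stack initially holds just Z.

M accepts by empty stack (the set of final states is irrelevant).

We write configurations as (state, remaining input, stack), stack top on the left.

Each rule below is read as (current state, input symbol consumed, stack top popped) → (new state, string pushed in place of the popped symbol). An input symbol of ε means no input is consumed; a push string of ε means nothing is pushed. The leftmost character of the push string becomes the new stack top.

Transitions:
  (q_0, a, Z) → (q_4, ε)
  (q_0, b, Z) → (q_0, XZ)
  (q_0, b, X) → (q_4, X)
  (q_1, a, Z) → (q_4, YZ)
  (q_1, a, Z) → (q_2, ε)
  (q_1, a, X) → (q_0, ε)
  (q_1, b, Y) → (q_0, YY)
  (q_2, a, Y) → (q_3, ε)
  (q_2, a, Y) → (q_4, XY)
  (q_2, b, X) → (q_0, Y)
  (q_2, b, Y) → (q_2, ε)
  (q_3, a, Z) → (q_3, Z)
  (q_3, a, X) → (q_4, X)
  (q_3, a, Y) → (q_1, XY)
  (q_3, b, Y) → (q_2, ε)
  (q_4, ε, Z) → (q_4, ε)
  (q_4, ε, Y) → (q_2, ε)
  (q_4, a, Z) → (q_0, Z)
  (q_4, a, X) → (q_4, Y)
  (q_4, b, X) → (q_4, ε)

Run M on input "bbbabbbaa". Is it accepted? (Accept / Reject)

Accept

One accepting computation: (q_0, bbbabbbaa, Z) ⊢ (q_0, bbabbbaa, XZ) ⊢ (q_4, babbbaa, XZ) ⊢ (q_4, abbbaa, Z) ⊢ (q_0, bbbaa, Z) ⊢ (q_0, bbaa, XZ) ⊢ (q_4, baa, XZ) ⊢ (q_4, aa, Z) ⊢ (q_0, a, Z) ⊢ (q_4, ε, ε)
All input consumed and the stack is empty.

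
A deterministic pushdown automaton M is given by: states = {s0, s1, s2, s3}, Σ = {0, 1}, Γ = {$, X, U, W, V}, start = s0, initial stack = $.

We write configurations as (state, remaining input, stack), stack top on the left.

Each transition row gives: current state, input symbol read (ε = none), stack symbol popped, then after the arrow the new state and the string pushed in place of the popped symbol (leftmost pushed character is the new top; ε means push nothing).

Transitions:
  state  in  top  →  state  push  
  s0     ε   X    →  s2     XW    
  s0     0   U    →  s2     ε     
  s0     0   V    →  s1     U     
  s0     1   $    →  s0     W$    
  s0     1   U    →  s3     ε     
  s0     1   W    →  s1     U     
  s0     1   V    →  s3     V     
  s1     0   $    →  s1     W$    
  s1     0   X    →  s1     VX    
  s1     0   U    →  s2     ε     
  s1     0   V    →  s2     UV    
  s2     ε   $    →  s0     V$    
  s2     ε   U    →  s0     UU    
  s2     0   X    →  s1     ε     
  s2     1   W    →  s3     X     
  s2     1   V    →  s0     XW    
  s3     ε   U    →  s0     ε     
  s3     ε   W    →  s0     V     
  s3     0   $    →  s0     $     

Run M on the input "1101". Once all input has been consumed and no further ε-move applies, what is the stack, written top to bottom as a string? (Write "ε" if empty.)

V$

(s0, 1101, $) ⊢ (s0, 101, W$) ⊢ (s1, 01, U$) ⊢ (s2, 1, $) ⊢ (s0, 1, V$) ⊢ (s3, ε, V$)
All input consumed in state s3 with stack V$.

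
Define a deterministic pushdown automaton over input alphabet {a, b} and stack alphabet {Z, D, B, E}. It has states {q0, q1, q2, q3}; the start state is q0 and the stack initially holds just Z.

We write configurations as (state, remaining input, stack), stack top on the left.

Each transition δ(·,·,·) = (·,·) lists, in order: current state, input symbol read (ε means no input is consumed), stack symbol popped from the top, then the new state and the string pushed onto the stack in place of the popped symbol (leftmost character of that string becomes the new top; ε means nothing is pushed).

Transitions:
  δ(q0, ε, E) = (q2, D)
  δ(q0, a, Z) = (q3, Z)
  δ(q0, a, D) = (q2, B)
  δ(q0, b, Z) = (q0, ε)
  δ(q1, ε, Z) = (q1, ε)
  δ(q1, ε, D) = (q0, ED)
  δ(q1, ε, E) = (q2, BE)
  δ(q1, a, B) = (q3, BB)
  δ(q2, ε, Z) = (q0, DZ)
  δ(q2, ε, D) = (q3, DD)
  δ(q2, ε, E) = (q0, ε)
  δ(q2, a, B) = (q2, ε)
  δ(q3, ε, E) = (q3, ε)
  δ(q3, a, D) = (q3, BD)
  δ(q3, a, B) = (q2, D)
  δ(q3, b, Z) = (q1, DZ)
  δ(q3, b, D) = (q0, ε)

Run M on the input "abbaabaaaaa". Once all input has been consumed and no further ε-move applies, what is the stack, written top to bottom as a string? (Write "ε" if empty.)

BZ

(q0, abbaabaaaaa, Z)
  read a, top Z: go to q3, push Z → (q3, bbaabaaaaa, Z)
  read b, top Z: go to q1, push DZ → (q1, baabaaaaa, DZ)
  ε-move, top D: go to q0, push ED → (q0, baabaaaaa, EDZ)
  ε-move, top E: go to q2, push D → (q2, baabaaaaa, DDZ)
  ε-move, top D: go to q3, push DD → (q3, baabaaaaa, DDDZ)
  read b, top D: go to q0, push ε → (q0, aabaaaaa, DDZ)
  read a, top D: go to q2, push B → (q2, abaaaaa, BDZ)
  read a, top B: go to q2, push ε → (q2, baaaaa, DZ)
  ε-move, top D: go to q3, push DD → (q3, baaaaa, DDZ)
  read b, top D: go to q0, push ε → (q0, aaaaa, DZ)
  read a, top D: go to q2, push B → (q2, aaaa, BZ)
  read a, top B: go to q2, push ε → (q2, aaa, Z)
  ε-move, top Z: go to q0, push DZ → (q0, aaa, DZ)
  read a, top D: go to q2, push B → (q2, aa, BZ)
  read a, top B: go to q2, push ε → (q2, a, Z)
  ε-move, top Z: go to q0, push DZ → (q0, a, DZ)
  read a, top D: go to q2, push B → (q2, ε, BZ)
All input consumed in state q2 with stack BZ.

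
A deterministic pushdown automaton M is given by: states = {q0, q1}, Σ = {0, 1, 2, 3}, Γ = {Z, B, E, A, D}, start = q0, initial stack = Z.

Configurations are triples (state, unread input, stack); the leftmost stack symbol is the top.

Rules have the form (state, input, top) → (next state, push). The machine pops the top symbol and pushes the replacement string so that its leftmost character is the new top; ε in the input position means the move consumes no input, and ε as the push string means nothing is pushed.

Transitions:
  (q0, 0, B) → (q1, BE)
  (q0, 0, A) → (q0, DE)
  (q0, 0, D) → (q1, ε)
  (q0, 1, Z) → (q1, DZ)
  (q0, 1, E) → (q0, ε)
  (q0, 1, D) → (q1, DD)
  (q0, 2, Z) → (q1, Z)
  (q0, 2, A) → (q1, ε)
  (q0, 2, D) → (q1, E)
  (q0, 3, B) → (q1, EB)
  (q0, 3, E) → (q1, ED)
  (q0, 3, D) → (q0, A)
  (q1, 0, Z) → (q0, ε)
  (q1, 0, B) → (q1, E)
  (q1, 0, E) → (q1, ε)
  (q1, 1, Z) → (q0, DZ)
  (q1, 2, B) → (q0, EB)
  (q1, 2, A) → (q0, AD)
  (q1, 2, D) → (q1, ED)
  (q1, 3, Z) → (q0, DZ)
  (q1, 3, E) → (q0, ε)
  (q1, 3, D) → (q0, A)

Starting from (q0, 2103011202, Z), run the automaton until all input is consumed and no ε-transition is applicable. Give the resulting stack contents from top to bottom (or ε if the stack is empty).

(q0, 2103011202, Z)
  read 2, top Z: go to q1, push Z → (q1, 103011202, Z)
  read 1, top Z: go to q0, push DZ → (q0, 03011202, DZ)
  read 0, top D: go to q1, push ε → (q1, 3011202, Z)
  read 3, top Z: go to q0, push DZ → (q0, 011202, DZ)
  read 0, top D: go to q1, push ε → (q1, 11202, Z)
  read 1, top Z: go to q0, push DZ → (q0, 1202, DZ)
  read 1, top D: go to q1, push DD → (q1, 202, DDZ)
  read 2, top D: go to q1, push ED → (q1, 02, EDDZ)
  read 0, top E: go to q1, push ε → (q1, 2, DDZ)
  read 2, top D: go to q1, push ED → (q1, ε, EDDZ)
All input consumed in state q1 with stack EDDZ.

EDDZ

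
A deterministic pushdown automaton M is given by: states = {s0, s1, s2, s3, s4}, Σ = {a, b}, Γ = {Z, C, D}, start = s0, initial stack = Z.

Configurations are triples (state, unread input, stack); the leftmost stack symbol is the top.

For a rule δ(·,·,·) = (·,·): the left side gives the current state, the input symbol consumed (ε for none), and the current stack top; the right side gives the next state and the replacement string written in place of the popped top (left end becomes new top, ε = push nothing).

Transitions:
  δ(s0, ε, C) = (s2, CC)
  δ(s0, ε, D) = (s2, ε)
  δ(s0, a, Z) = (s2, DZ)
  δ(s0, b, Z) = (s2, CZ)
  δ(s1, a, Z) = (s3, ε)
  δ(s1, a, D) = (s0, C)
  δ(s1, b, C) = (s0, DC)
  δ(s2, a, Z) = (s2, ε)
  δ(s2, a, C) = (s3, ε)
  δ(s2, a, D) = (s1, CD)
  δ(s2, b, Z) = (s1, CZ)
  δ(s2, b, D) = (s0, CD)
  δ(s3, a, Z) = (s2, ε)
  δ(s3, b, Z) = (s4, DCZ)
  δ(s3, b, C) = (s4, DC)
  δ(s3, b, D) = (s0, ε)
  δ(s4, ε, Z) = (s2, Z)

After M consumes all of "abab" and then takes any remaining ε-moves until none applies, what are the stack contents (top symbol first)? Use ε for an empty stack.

(s0, abab, Z)
  read a, top Z: go to s2, push DZ → (s2, bab, DZ)
  read b, top D: go to s0, push CD → (s0, ab, CDZ)
  ε-move, top C: go to s2, push CC → (s2, ab, CCDZ)
  read a, top C: go to s3, push ε → (s3, b, CDZ)
  read b, top C: go to s4, push DC → (s4, ε, DCDZ)
All input consumed in state s4 with stack DCDZ.

DCDZ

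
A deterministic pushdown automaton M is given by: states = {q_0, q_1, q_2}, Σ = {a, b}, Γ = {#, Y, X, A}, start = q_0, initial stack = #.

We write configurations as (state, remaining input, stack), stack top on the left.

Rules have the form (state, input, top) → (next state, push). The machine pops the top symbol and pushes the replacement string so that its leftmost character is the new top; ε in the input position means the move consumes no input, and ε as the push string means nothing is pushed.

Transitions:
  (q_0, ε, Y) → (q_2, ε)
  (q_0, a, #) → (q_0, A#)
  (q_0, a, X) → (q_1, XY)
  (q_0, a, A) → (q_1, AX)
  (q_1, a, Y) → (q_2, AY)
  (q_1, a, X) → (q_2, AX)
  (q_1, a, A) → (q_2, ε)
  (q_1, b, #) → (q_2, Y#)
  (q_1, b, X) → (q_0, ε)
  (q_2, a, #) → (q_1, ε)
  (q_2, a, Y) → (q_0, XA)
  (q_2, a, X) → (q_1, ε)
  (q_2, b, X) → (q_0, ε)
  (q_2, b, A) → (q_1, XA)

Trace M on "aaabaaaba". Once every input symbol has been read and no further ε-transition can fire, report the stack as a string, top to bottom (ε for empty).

A#

(q_0, aaabaaaba, #)
  read a, top #: go to q_0, push A# → (q_0, aabaaaba, A#)
  read a, top A: go to q_1, push AX → (q_1, abaaaba, AX#)
  read a, top A: go to q_2, push ε → (q_2, baaaba, X#)
  read b, top X: go to q_0, push ε → (q_0, aaaba, #)
  read a, top #: go to q_0, push A# → (q_0, aaba, A#)
  read a, top A: go to q_1, push AX → (q_1, aba, AX#)
  read a, top A: go to q_2, push ε → (q_2, ba, X#)
  read b, top X: go to q_0, push ε → (q_0, a, #)
  read a, top #: go to q_0, push A# → (q_0, ε, A#)
All input consumed in state q_0 with stack A#.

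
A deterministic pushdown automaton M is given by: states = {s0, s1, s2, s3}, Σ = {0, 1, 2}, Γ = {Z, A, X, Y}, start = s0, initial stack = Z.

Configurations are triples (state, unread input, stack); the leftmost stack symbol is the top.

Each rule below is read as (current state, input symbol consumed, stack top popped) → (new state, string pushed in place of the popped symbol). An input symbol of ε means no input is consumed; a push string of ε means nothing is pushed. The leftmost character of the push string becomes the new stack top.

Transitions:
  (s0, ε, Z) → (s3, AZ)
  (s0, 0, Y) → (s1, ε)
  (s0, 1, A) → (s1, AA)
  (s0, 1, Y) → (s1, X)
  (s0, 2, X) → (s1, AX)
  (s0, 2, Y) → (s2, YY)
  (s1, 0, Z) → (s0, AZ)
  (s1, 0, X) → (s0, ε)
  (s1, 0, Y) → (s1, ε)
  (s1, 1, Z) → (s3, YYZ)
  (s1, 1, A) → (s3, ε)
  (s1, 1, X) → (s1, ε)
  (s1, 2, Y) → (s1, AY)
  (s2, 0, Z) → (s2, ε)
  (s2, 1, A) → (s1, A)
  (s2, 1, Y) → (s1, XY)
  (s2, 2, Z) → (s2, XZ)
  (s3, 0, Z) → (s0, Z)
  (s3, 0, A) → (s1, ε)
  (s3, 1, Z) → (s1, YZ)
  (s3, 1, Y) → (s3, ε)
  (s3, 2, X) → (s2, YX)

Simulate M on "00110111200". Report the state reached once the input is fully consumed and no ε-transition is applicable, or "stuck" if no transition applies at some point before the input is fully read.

(s0, 00110111200, Z)
  ε-move, top Z: go to s3, push AZ → (s3, 00110111200, AZ)
  read 0, top A: go to s1, push ε → (s1, 0110111200, Z)
  read 0, top Z: go to s0, push AZ → (s0, 110111200, AZ)
  read 1, top A: go to s1, push AA → (s1, 10111200, AAZ)
  read 1, top A: go to s3, push ε → (s3, 0111200, AZ)
  read 0, top A: go to s1, push ε → (s1, 111200, Z)
  read 1, top Z: go to s3, push YYZ → (s3, 11200, YYZ)
  read 1, top Y: go to s3, push ε → (s3, 1200, YZ)
  read 1, top Y: go to s3, push ε → (s3, 200, Z)
No transition for (s3, 2, top Z); M blocks with input 200 remaining.

stuck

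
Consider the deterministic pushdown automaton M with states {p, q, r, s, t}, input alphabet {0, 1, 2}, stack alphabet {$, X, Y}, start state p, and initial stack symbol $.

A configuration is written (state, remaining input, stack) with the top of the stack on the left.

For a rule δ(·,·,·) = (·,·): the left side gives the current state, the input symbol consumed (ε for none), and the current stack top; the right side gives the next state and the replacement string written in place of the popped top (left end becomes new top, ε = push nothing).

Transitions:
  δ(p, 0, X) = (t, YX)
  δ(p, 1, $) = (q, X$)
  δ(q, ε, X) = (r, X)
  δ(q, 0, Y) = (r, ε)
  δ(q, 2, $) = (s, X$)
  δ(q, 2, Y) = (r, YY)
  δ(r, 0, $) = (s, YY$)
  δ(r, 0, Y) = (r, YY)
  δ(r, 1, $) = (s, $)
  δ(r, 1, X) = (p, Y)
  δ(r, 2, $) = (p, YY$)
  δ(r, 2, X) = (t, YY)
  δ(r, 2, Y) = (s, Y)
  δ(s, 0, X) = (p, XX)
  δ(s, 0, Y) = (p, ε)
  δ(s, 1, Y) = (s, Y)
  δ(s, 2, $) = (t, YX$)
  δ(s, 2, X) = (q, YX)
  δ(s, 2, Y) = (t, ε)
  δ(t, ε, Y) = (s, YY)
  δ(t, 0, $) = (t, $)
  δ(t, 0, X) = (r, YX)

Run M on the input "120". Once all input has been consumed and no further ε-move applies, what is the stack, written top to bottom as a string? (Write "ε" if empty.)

YY$

(p, 120, $)
  read 1, top $: go to q, push X$ → (q, 20, X$)
  ε-move, top X: go to r, push X → (r, 20, X$)
  read 2, top X: go to t, push YY → (t, 0, YY$)
  ε-move, top Y: go to s, push YY → (s, 0, YYY$)
  read 0, top Y: go to p, push ε → (p, ε, YY$)
All input consumed in state p with stack YY$.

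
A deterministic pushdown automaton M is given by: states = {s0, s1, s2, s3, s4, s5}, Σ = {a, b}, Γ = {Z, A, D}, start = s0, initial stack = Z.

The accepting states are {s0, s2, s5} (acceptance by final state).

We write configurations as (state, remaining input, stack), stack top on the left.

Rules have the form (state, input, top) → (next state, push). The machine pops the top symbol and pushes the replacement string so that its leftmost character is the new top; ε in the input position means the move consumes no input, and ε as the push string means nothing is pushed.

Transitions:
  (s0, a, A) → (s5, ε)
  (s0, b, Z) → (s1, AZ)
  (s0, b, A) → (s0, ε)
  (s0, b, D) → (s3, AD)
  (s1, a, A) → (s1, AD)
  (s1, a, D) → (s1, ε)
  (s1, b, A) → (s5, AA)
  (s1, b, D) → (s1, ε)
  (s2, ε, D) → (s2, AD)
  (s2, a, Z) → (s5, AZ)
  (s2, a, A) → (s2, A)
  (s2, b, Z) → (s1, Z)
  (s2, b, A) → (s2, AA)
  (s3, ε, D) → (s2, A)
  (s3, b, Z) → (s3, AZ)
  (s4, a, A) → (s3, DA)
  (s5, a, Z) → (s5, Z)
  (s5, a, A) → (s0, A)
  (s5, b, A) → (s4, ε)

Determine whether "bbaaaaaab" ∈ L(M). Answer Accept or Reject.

Reject

(s0, bbaaaaaab, Z)
  read b, top Z: go to s1, push AZ → (s1, baaaaaab, AZ)
  read b, top A: go to s5, push AA → (s5, aaaaaab, AAZ)
  read a, top A: go to s0, push A → (s0, aaaaab, AAZ)
  read a, top A: go to s5, push ε → (s5, aaaab, AZ)
  read a, top A: go to s0, push A → (s0, aaab, AZ)
  read a, top A: go to s5, push ε → (s5, aab, Z)
  read a, top Z: go to s5, push Z → (s5, ab, Z)
  read a, top Z: go to s5, push Z → (s5, b, Z)
No transition applies at (s5, b, Z); input not fully consumed.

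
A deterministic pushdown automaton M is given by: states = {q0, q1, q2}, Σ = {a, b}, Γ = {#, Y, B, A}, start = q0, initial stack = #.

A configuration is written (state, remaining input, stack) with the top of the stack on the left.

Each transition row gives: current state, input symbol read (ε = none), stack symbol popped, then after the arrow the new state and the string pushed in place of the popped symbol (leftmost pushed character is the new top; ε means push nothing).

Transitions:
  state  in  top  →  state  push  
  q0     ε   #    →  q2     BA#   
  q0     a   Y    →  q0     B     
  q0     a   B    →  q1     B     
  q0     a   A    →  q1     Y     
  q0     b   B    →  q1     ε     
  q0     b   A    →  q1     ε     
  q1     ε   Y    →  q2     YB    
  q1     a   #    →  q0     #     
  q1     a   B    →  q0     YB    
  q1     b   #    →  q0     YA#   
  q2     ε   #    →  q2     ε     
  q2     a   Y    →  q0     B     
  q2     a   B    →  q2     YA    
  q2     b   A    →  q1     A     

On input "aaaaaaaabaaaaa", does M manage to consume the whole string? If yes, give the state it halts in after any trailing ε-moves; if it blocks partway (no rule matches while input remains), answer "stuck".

(q0, aaaaaaaabaaaaa, #)
  ε-move, top #: go to q2, push BA# → (q2, aaaaaaaabaaaaa, BA#)
  read a, top B: go to q2, push YA → (q2, aaaaaaabaaaaa, YAA#)
  read a, top Y: go to q0, push B → (q0, aaaaaabaaaaa, BAA#)
  read a, top B: go to q1, push B → (q1, aaaaabaaaaa, BAA#)
  read a, top B: go to q0, push YB → (q0, aaaabaaaaa, YBAA#)
  read a, top Y: go to q0, push B → (q0, aaabaaaaa, BBAA#)
  read a, top B: go to q1, push B → (q1, aabaaaaa, BBAA#)
  read a, top B: go to q0, push YB → (q0, abaaaaa, YBBAA#)
  read a, top Y: go to q0, push B → (q0, baaaaa, BBBAA#)
  read b, top B: go to q1, push ε → (q1, aaaaa, BBAA#)
  read a, top B: go to q0, push YB → (q0, aaaa, YBBAA#)
  read a, top Y: go to q0, push B → (q0, aaa, BBBAA#)
  read a, top B: go to q1, push B → (q1, aa, BBBAA#)
  read a, top B: go to q0, push YB → (q0, a, YBBBAA#)
  read a, top Y: go to q0, push B → (q0, ε, BBBBAA#)
All input consumed; M is in state q0.

q0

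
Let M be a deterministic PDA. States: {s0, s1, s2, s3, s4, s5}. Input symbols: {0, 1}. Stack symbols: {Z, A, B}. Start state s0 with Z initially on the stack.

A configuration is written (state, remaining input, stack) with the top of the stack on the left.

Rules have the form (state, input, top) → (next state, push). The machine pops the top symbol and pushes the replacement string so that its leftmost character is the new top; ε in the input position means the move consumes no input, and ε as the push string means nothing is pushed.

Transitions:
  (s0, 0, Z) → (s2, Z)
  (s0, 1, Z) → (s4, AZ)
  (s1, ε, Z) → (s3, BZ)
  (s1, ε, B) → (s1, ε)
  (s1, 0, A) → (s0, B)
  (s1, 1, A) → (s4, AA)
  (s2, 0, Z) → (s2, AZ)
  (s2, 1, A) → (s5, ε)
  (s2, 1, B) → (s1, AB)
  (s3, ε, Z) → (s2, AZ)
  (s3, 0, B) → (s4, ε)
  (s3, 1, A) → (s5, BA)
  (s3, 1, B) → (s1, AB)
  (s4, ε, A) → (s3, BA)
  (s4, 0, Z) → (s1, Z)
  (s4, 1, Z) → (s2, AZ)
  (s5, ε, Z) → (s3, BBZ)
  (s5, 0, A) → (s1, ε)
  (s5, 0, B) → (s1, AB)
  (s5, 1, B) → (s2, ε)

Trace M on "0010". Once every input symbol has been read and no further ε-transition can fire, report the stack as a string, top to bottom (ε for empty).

BZ

(s0, 0010, Z) ⊢ (s2, 010, Z) ⊢ (s2, 10, AZ) ⊢ (s5, 0, Z) ⊢ (s3, 0, BBZ) ⊢ (s4, ε, BZ)
All input consumed in state s4 with stack BZ.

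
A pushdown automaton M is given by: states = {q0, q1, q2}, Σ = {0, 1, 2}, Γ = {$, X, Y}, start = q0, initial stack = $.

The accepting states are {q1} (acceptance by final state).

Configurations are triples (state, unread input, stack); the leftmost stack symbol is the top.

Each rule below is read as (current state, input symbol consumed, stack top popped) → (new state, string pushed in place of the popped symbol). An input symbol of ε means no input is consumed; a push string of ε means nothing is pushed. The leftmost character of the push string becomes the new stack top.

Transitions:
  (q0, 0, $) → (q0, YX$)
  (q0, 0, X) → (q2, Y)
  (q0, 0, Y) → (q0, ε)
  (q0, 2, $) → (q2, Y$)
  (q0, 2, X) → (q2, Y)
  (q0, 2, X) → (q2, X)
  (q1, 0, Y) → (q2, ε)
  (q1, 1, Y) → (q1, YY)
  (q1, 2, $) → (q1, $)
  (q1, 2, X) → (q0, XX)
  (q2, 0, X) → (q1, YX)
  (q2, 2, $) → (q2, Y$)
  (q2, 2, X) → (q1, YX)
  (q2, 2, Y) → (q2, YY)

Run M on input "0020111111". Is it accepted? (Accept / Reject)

One accepting computation: (q0, 0020111111, $) ⊢ (q0, 020111111, YX$) ⊢ (q0, 20111111, X$) ⊢ (q2, 0111111, X$) ⊢ (q1, 111111, YX$) ⊢ (q1, 11111, YYX$) ⊢ (q1, 1111, YYYX$) ⊢ (q1, 111, YYYYX$) ⊢ (q1, 11, YYYYYX$) ⊢ (q1, 1, YYYYYYX$) ⊢ (q1, ε, YYYYYYYX$)
All input consumed and state q1 ∈ F.

Accept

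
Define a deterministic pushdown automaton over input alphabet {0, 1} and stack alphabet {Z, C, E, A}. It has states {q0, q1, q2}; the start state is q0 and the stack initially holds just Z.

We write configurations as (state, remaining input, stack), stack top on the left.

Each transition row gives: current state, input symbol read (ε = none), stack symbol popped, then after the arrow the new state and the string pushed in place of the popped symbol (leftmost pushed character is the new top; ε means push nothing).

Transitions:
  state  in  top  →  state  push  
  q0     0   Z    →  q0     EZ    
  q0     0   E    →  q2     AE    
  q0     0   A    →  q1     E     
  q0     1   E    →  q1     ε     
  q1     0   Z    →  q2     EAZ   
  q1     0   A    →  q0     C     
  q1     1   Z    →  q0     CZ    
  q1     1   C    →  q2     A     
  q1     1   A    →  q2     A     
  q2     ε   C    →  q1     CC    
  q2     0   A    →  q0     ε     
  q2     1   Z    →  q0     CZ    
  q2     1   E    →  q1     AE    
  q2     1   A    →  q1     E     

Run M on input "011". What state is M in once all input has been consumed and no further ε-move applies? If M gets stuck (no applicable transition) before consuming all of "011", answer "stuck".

q0

(q0, 011, Z) ⊢ (q0, 11, EZ) ⊢ (q1, 1, Z) ⊢ (q0, ε, CZ)
All input consumed; M is in state q0.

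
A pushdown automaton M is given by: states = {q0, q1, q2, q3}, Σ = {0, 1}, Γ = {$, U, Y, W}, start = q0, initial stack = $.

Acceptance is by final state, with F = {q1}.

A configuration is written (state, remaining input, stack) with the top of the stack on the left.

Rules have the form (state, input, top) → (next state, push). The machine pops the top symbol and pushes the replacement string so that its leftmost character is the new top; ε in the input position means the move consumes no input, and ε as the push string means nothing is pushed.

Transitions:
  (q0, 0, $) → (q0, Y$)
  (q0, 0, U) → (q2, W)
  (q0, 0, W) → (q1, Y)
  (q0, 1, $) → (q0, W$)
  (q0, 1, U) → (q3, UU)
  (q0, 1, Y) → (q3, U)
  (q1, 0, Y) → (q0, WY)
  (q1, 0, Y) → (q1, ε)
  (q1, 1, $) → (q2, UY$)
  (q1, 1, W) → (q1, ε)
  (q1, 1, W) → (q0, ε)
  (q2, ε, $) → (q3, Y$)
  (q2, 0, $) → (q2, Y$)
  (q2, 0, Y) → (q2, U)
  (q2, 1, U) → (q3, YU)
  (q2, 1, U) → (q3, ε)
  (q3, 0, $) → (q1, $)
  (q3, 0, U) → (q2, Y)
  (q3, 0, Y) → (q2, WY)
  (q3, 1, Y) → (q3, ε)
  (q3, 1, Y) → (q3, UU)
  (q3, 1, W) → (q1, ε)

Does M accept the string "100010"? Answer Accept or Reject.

No computation consumes all input and reaches a final state.

Reject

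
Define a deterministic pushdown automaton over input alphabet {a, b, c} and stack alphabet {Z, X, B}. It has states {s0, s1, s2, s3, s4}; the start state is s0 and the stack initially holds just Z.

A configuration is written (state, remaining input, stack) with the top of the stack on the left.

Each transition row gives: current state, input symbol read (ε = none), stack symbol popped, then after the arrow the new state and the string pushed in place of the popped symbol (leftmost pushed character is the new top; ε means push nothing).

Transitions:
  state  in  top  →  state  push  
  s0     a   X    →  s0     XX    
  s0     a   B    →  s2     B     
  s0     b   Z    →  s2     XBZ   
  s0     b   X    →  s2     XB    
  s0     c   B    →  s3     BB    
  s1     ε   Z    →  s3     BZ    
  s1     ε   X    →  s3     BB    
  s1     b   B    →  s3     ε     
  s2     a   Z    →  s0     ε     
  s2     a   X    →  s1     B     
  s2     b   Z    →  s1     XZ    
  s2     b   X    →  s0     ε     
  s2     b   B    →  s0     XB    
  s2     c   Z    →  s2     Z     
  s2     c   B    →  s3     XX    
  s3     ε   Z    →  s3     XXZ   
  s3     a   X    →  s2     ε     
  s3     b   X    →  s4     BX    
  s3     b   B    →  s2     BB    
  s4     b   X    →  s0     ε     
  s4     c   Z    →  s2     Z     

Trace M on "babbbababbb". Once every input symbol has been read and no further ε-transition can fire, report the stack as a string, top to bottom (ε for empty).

(s0, babbbababbb, Z) ⊢ (s2, abbbababbb, XBZ) ⊢ (s1, bbbababbb, BBZ) ⊢ (s3, bbababbb, BZ) ⊢ (s2, bababbb, BBZ) ⊢ (s0, ababbb, XBBZ) ⊢ (s0, babbb, XXBBZ) ⊢ (s2, abbb, XBXBBZ) ⊢ (s1, bbb, BBXBBZ) ⊢ (s3, bb, BXBBZ) ⊢ (s2, b, BBXBBZ) ⊢ (s0, ε, XBBXBBZ)
All input consumed in state s0 with stack XBBXBBZ.

XBBXBBZ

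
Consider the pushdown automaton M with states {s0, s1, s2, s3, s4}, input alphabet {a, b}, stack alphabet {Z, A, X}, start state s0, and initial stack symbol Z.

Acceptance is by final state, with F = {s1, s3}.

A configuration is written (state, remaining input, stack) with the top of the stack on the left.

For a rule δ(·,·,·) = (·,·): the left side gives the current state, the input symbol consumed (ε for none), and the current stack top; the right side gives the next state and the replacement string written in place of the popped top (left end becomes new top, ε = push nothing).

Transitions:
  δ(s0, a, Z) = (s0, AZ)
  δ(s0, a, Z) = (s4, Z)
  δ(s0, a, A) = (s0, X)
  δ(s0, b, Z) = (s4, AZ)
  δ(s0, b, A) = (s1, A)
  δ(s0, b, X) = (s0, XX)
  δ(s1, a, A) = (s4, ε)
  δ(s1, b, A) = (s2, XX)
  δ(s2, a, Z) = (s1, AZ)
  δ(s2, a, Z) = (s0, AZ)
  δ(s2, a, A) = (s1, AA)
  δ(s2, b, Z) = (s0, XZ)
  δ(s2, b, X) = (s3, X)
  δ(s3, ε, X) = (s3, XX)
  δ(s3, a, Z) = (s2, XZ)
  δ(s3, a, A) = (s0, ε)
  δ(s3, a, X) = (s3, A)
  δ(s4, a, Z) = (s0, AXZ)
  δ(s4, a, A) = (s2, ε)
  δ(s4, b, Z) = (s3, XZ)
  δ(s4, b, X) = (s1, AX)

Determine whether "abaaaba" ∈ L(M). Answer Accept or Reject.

Accept

One accepting computation: (s0, abaaaba, Z) ⊢ (s4, baaaba, Z) ⊢ (s3, aaaba, XZ) ⊢ (s3, aaba, AZ) ⊢ (s0, aba, Z) ⊢ (s4, ba, Z) ⊢ (s3, a, XZ) ⊢ (s3, ε, AZ)
All input consumed and state s3 ∈ F.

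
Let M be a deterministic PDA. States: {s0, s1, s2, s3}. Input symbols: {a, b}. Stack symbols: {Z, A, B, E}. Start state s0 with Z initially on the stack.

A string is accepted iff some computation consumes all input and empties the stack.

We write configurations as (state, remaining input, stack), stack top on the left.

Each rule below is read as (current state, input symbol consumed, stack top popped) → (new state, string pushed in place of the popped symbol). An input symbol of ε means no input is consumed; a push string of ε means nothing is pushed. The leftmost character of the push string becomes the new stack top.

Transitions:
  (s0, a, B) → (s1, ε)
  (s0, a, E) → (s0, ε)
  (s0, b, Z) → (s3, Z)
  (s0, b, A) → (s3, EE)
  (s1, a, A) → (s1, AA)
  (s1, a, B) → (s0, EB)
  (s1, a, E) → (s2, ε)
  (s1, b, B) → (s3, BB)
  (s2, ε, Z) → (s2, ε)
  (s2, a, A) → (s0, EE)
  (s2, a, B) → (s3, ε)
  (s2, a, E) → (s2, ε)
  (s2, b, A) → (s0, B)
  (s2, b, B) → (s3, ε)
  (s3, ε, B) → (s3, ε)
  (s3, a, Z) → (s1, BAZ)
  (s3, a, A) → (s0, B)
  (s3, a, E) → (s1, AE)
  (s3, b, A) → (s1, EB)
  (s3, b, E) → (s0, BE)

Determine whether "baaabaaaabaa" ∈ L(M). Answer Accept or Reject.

(s0, baaabaaaabaa, Z)
  read b, top Z: go to s3, push Z → (s3, aaabaaaabaa, Z)
  read a, top Z: go to s1, push BAZ → (s1, aabaaaabaa, BAZ)
  read a, top B: go to s0, push EB → (s0, abaaaabaa, EBAZ)
  read a, top E: go to s0, push ε → (s0, baaaabaa, BAZ)
No transition applies at (s0, baaaabaa, BAZ); input not fully consumed.

Reject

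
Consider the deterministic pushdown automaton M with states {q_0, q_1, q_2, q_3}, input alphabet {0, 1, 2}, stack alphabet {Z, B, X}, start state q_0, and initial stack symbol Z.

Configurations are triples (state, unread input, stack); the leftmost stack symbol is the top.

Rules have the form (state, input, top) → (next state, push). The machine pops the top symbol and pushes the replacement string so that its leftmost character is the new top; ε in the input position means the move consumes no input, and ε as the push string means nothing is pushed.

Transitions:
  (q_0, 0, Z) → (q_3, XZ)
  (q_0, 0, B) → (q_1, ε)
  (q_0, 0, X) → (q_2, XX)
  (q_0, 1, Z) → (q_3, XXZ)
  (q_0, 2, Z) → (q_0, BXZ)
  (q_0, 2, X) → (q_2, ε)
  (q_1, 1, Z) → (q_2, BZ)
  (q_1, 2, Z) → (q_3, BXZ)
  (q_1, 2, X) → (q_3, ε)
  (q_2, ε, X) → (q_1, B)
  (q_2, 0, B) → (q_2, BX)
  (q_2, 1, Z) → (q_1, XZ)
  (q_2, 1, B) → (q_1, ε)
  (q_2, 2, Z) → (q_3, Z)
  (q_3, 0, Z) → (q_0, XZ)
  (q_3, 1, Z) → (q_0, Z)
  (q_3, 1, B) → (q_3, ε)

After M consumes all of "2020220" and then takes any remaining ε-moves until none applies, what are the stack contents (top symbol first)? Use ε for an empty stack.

XZ

(q_0, 2020220, Z)
  read 2, top Z: go to q_0, push BXZ → (q_0, 020220, BXZ)
  read 0, top B: go to q_1, push ε → (q_1, 20220, XZ)
  read 2, top X: go to q_3, push ε → (q_3, 0220, Z)
  read 0, top Z: go to q_0, push XZ → (q_0, 220, XZ)
  read 2, top X: go to q_2, push ε → (q_2, 20, Z)
  read 2, top Z: go to q_3, push Z → (q_3, 0, Z)
  read 0, top Z: go to q_0, push XZ → (q_0, ε, XZ)
All input consumed in state q_0 with stack XZ.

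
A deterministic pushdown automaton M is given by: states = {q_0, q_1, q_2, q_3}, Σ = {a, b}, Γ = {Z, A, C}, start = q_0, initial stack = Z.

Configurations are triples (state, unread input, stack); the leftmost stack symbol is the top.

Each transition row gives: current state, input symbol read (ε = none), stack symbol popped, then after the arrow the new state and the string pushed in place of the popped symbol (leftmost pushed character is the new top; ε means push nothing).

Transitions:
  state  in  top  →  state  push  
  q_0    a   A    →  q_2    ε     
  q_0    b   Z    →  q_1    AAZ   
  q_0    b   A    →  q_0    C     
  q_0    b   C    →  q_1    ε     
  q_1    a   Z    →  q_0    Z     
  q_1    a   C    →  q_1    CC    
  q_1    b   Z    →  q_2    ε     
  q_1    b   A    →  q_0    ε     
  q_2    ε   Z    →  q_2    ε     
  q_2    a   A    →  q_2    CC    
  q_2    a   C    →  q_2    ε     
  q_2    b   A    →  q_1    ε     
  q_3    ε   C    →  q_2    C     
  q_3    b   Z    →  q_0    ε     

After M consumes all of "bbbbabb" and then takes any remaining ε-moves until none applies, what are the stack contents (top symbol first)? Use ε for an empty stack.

AZ

(q_0, bbbbabb, Z)
  read b, top Z: go to q_1, push AAZ → (q_1, bbbabb, AAZ)
  read b, top A: go to q_0, push ε → (q_0, bbabb, AZ)
  read b, top A: go to q_0, push C → (q_0, babb, CZ)
  read b, top C: go to q_1, push ε → (q_1, abb, Z)
  read a, top Z: go to q_0, push Z → (q_0, bb, Z)
  read b, top Z: go to q_1, push AAZ → (q_1, b, AAZ)
  read b, top A: go to q_0, push ε → (q_0, ε, AZ)
All input consumed in state q_0 with stack AZ.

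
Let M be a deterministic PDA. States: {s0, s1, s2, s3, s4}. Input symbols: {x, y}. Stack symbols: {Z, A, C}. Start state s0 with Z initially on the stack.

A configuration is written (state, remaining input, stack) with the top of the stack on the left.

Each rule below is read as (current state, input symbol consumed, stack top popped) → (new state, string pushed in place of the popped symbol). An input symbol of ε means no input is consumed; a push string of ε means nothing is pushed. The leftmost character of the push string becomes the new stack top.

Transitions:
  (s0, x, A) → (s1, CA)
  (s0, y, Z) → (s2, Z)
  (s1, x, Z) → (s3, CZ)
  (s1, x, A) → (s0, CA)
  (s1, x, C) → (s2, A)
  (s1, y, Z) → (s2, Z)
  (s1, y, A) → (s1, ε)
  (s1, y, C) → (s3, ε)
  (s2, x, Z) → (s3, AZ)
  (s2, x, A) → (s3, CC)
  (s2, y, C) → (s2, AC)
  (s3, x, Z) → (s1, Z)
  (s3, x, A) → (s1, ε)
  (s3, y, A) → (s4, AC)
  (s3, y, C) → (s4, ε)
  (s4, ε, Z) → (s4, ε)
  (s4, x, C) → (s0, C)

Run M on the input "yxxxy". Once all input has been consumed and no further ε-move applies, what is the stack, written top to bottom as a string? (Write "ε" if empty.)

(s0, yxxxy, Z) ⊢ (s2, xxxy, Z) ⊢ (s3, xxy, AZ) ⊢ (s1, xy, Z) ⊢ (s3, y, CZ) ⊢ (s4, ε, Z) ⊢ (s4, ε, ε)
All input consumed in state s4 with stack ε.

ε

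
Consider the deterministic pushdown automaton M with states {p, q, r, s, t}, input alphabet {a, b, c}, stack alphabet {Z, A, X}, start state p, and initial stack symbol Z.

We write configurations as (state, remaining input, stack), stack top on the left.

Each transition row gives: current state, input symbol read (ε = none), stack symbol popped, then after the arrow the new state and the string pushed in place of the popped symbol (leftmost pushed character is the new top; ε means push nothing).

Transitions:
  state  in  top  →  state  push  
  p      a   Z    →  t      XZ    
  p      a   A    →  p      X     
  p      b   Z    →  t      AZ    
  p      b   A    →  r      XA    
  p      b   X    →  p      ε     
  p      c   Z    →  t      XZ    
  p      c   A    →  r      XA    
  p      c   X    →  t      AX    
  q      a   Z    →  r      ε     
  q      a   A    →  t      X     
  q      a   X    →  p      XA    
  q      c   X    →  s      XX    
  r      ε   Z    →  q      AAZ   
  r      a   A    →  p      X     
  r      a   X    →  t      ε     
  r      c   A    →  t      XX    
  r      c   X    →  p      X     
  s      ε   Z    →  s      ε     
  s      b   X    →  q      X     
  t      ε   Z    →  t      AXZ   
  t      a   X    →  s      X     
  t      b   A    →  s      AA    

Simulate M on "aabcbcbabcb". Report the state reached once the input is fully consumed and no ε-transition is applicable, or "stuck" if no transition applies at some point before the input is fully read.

stuck

(p, aabcbcbabcb, Z) ⊢ (t, abcbcbabcb, XZ) ⊢ (s, bcbcbabcb, XZ) ⊢ (q, cbcbabcb, XZ) ⊢ (s, bcbabcb, XXZ) ⊢ (q, cbabcb, XXZ) ⊢ (s, babcb, XXXZ) ⊢ (q, abcb, XXXZ) ⊢ (p, bcb, XAXXZ) ⊢ (p, cb, AXXZ) ⊢ (r, b, XAXXZ)
No transition for (r, b, top X); M blocks with input b remaining.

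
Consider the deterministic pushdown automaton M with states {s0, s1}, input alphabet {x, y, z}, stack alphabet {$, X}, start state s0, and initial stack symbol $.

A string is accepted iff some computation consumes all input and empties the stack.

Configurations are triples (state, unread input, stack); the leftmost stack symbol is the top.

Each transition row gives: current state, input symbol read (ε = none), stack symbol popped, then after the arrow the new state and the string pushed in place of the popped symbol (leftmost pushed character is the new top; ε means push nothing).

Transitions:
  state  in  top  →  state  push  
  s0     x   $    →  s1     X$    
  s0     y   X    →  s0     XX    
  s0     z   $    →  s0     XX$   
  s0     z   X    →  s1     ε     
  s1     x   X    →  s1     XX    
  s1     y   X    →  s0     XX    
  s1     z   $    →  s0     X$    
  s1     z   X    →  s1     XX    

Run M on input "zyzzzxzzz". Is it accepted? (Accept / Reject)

(s0, zyzzzxzzz, $)
  read z, top $: go to s0, push XX$ → (s0, yzzzxzzz, XX$)
  read y, top X: go to s0, push XX → (s0, zzzxzzz, XXX$)
  read z, top X: go to s1, push ε → (s1, zzxzzz, XX$)
  read z, top X: go to s1, push XX → (s1, zxzzz, XXX$)
  read z, top X: go to s1, push XX → (s1, xzzz, XXXX$)
  read x, top X: go to s1, push XX → (s1, zzz, XXXXX$)
  read z, top X: go to s1, push XX → (s1, zz, XXXXXX$)
  read z, top X: go to s1, push XX → (s1, z, XXXXXXX$)
  read z, top X: go to s1, push XX → (s1, ε, XXXXXXXX$)
All input consumed; stack is XXXXXXXX$, not empty, and no further ε-move applies.

Reject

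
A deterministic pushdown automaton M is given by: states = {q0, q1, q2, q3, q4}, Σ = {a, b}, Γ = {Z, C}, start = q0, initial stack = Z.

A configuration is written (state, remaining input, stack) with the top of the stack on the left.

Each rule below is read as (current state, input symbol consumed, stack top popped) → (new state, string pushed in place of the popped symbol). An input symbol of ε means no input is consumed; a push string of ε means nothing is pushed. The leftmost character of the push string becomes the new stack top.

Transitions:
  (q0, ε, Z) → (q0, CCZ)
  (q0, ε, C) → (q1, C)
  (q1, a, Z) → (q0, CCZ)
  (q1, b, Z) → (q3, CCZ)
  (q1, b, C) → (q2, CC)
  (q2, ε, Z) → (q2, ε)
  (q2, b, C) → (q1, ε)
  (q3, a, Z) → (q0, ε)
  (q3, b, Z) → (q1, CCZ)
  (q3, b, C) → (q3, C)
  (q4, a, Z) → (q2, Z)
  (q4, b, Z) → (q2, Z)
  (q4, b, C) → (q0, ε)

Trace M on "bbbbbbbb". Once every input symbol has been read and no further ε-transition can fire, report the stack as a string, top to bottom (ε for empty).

(q0, bbbbbbbb, Z) ⊢ (q0, bbbbbbbb, CCZ) ⊢ (q1, bbbbbbbb, CCZ) ⊢ (q2, bbbbbbb, CCCZ) ⊢ (q1, bbbbbb, CCZ) ⊢ (q2, bbbbb, CCCZ) ⊢ (q1, bbbb, CCZ) ⊢ (q2, bbb, CCCZ) ⊢ (q1, bb, CCZ) ⊢ (q2, b, CCCZ) ⊢ (q1, ε, CCZ)
All input consumed in state q1 with stack CCZ.

CCZ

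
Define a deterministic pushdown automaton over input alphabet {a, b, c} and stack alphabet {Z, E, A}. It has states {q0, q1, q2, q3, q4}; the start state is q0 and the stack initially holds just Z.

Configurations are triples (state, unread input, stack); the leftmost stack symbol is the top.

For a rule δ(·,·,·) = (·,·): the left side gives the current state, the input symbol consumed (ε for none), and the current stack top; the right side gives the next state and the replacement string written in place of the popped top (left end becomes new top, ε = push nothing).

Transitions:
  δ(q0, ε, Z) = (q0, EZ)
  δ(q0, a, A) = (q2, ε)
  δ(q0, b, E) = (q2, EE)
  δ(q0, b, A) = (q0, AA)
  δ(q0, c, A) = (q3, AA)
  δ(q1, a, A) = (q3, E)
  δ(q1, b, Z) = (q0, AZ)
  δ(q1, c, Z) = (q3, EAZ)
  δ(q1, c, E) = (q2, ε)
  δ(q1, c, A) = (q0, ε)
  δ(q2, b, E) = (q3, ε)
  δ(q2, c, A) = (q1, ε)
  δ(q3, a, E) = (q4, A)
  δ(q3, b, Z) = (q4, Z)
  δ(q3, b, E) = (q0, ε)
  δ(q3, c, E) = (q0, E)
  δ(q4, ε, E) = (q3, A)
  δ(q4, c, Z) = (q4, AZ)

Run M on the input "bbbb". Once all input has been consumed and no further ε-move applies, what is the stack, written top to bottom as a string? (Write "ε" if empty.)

(q0, bbbb, Z)
  ε-move, top Z: go to q0, push EZ → (q0, bbbb, EZ)
  read b, top E: go to q2, push EE → (q2, bbb, EEZ)
  read b, top E: go to q3, push ε → (q3, bb, EZ)
  read b, top E: go to q0, push ε → (q0, b, Z)
  ε-move, top Z: go to q0, push EZ → (q0, b, EZ)
  read b, top E: go to q2, push EE → (q2, ε, EEZ)
All input consumed in state q2 with stack EEZ.

EEZ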